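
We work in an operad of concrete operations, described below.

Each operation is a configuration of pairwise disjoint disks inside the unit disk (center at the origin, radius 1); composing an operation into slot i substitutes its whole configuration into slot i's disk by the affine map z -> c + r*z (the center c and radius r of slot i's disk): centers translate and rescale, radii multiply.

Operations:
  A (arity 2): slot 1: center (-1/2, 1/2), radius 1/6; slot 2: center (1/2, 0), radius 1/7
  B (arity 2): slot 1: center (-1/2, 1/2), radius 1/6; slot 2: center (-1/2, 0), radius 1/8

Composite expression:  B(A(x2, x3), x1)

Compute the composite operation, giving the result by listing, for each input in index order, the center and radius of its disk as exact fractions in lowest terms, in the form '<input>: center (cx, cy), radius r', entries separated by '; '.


x1: center (-1/2, 0), radius 1/8; x2: center (-7/12, 7/12), radius 1/36; x3: center (-5/12, 1/2), radius 1/42


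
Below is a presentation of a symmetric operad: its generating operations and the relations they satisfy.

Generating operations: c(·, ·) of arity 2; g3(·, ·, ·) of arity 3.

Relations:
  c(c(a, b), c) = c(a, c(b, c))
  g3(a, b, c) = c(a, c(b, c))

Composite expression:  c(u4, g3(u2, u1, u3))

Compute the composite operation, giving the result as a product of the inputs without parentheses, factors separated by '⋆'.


u4 ⋆ u2 ⋆ u1 ⋆ u3

Key point: c is associative — brackets drop, the u-order remains.
g3(u2, u1, u3) reduces to u2 ⋆ u1 ⋆ u3
c(u4, g3(u2, u1, u3)) reduces to u4 ⋆ u2 ⋆ u1 ⋆ u3


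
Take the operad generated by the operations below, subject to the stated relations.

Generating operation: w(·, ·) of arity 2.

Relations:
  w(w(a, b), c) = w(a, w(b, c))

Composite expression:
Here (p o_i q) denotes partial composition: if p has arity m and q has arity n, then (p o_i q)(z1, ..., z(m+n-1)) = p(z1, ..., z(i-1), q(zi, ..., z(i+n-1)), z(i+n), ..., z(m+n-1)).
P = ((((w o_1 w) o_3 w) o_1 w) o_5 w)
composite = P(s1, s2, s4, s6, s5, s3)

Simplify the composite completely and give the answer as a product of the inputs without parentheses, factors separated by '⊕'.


s1 ⊕ s2 ⊕ s4 ⊕ s6 ⊕ s5 ⊕ s3

Associativity of w dissolves the nesting; only the s-input order survives.
w(s1, s2) spells out as s1 ⊕ s2
w(w(s1, s2), s4) spells out as s1 ⊕ s2 ⊕ s4
w(s5, s3) spells out as s5 ⊕ s3
w(s6, w(s5, s3)) spells out as s6 ⊕ s5 ⊕ s3
w(w(w(s1, s2), s4), w(s6, w(s5, s3))) spells out as s1 ⊕ s2 ⊕ s4 ⊕ s6 ⊕ s5 ⊕ s3


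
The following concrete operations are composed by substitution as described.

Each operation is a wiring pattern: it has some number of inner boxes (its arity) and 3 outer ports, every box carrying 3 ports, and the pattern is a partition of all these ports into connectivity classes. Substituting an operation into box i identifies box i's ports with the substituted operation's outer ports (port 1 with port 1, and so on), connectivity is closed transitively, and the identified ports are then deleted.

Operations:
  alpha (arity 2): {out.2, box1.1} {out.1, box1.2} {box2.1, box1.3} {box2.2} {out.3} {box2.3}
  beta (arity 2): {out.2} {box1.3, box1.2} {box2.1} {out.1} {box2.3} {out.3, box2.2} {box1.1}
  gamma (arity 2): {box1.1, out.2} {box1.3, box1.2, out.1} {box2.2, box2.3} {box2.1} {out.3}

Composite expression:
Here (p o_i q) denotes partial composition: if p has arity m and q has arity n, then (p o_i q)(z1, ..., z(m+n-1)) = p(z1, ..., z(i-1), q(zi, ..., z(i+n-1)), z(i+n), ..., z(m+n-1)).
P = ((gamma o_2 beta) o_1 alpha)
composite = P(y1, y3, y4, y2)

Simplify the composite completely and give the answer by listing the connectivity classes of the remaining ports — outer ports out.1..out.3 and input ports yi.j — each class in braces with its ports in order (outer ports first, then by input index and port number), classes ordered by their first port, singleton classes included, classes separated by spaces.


Reachability decides: close wires over gamma-identified ports.
the subtree at alpha composes to {out.1, y1.2} {out.2, y1.1} {out.3} {y1.3, y3.1} {y3.2} {y3.3} on (y1, y3); out.j = own outer ports
the subtree at beta composes to {out.1} {out.2} {out.3, y2.2} {y2.1} {y2.3} {y4.1} {y4.2, y4.3} on (y4, y2); out.j = own outer ports
the subtree at gamma composes to {out.1, y1.1} {out.2, y1.2} {out.3} {y1.3, y3.1} {y2.1} {y2.2} {y2.3} {y3.2} {y3.3} {y4.1} {y4.2, y4.3} on (y1, y3, y4, y2); out.j = own outer ports

{out.1, y1.1} {out.2, y1.2} {out.3} {y1.3, y3.1} {y2.1} {y2.2} {y2.3} {y3.2} {y3.3} {y4.1} {y4.2, y4.3}


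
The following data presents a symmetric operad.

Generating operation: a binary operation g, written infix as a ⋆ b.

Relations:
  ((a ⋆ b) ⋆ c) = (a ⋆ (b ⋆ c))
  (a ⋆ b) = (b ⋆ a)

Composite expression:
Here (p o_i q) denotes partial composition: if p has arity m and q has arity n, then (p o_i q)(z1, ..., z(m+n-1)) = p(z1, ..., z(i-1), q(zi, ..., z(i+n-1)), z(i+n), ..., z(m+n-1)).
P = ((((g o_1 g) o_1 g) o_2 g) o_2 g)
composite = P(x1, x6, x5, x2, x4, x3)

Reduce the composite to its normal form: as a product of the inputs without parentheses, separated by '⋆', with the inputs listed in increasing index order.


x1 ⋆ x2 ⋆ x3 ⋆ x4 ⋆ x5 ⋆ x6


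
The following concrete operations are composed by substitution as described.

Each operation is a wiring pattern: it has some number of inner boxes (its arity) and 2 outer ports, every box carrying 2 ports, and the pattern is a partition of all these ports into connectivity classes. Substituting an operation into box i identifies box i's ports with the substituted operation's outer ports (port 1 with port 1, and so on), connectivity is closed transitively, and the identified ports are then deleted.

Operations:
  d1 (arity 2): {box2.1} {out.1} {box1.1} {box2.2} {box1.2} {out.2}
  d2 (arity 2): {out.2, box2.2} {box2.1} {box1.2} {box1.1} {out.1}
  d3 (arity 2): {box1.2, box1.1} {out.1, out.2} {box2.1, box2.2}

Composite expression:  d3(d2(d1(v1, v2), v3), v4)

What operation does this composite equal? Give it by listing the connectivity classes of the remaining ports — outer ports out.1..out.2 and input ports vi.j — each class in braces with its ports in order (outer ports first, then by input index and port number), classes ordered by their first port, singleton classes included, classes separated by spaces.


Connectivity passes through glued d3-boundaries; trace each wire chain.
composing d1 on (v1, v2), with out.j its own outer ports: {out.1} {out.2} {v1.1} {v1.2} {v2.1} {v2.2}
composing d2 on (v1, v2, v3), with out.j its own outer ports: {out.1} {out.2, v3.2} {v1.1} {v1.2} {v2.1} {v2.2} {v3.1}
composing d3 on (v1, v2, v3, v4), with out.j its own outer ports: {out.1, out.2} {v1.1} {v1.2} {v2.1} {v2.2} {v3.1} {v3.2} {v4.1, v4.2}

{out.1, out.2} {v1.1} {v1.2} {v2.1} {v2.2} {v3.1} {v3.2} {v4.1, v4.2}


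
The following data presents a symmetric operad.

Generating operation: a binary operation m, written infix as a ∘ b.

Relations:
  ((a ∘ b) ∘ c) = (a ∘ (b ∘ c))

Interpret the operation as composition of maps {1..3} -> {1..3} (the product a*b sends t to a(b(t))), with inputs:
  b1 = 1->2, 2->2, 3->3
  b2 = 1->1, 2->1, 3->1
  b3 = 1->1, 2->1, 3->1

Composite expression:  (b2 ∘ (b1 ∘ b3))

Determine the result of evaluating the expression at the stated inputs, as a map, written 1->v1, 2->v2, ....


1->1, 2->1, 3->1

(b1 ∘ b3) = 1->2, 2->2, 3->2
(b2 ∘ (b1 ∘ b3)) = 1->1, 2->1, 3->1


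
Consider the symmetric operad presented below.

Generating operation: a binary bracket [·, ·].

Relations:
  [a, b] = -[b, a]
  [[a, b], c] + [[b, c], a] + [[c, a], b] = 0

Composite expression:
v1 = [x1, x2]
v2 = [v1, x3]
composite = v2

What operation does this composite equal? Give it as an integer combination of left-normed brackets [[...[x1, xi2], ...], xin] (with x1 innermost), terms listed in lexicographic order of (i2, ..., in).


[[x1, x2], x3]

Skip Jacobi rewriting: expand, keep x1-initial words, read off terms.
Composite bracket: [[x1, x2], x3]
The bracket unfolds into 4 signed words via [a, b] = ab - ba (2^2 = 4).
Only words starting with x1 matter:
  the word x1x2x3 carries sign +1 and contributes +[[x1, x2], x3]


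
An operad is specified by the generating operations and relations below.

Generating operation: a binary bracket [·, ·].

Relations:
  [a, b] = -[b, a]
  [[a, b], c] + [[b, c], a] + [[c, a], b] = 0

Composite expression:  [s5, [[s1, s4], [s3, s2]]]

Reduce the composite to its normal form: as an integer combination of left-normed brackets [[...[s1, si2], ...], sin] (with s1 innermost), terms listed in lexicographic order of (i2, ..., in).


Left-normed coefficients sit on the s1-initial expansion words.
Composite bracket: [s5, [[s1, s4], [s3, s2]]]
The bracket unfolds into 16 signed words via [a, b] = ab - ba (2^4 = 16).
Words beginning with s1 determine it all:
  word s1s4s2s3s5 has sign +1, contributing +[[[[s1, s4], s2], s3], s5]
  word s1s4s3s2s5 has sign -1, contributing -[[[[s1, s4], s3], s2], s5]

[[[[s1, s4], s2], s3], s5] - [[[[s1, s4], s3], s2], s5]


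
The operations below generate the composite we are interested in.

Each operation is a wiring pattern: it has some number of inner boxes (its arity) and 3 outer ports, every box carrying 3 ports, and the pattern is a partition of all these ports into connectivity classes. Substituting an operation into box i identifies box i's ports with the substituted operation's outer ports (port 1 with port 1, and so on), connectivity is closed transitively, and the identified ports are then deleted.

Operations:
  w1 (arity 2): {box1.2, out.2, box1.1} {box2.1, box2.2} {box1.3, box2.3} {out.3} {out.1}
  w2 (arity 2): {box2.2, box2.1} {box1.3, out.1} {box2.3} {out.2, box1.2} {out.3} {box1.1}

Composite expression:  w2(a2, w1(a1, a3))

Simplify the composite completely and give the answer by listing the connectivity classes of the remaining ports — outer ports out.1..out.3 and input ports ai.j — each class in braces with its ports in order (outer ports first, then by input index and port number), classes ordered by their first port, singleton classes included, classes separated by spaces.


{out.1, a2.3} {out.2, a2.2} {out.3} {a1.1, a1.2} {a1.3, a3.3} {a2.1} {a3.1, a3.2}

Connectivity passes through glued w2-boundaries; trace each wire chain.
stage w1: inputs (a1, a3), connectivity {out.1} {out.2, a1.1, a1.2} {out.3} {a1.3, a3.3} {a3.1, a3.2}, out.j its boundary
stage w2: inputs (a2, a1, a3), connectivity {out.1, a2.3} {out.2, a2.2} {out.3} {a1.1, a1.2} {a1.3, a3.3} {a2.1} {a3.1, a3.2}, out.j its boundary


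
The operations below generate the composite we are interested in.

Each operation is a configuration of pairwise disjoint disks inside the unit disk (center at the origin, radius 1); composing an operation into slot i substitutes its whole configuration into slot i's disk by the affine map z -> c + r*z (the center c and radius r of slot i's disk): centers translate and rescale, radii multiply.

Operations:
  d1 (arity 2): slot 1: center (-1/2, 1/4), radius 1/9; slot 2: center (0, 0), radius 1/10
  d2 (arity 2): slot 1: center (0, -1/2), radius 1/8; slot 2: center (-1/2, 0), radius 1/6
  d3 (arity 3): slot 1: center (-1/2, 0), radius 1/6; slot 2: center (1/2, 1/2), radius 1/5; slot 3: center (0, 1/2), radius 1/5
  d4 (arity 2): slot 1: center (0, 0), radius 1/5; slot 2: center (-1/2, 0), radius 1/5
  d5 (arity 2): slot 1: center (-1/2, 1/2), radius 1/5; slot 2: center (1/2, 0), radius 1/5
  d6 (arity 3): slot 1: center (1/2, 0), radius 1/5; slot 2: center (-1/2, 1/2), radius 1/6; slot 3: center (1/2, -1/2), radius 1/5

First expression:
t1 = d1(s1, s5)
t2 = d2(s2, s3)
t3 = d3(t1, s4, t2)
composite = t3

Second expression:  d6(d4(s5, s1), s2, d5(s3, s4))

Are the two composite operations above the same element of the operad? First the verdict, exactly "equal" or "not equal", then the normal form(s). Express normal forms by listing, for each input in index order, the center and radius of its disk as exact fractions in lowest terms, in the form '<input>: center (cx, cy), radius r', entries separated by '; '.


not equal; the first gives s1: center (-7/12, 1/24), radius 1/54; s2: center (0, 2/5), radius 1/40; s3: center (-1/10, 1/2), radius 1/30; s4: center (1/2, 1/2), radius 1/5; s5: center (-1/2, 0), radius 1/60 and the second s1: center (2/5, 0), radius 1/25; s2: center (-1/2, 1/2), radius 1/6; s3: center (2/5, -2/5), radius 1/25; s4: center (3/5, -1/2), radius 1/25; s5: center (1/2, 0), radius 1/25


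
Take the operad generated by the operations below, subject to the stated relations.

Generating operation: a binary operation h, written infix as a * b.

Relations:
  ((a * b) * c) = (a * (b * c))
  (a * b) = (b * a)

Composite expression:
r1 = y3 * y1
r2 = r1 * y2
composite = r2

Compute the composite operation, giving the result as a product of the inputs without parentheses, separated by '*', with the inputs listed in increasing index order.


y1 * y2 * y3

Key point: h commutes, so take the y-inputs in any fixed order.
(y3 * y1) reduces to y3 * y1
((y3 * y1) * y2) reduces to y3 * y1 * y2
sorting the factors by input index: y1 * y2 * y3


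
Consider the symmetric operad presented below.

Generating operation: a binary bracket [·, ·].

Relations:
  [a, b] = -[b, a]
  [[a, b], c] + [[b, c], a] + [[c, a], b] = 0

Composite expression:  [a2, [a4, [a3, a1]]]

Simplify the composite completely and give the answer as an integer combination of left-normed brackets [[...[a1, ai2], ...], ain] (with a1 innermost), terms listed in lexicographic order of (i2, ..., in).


-[[[a1, a3], a4], a2]

In the tensor algebra, words opening a1 carry the a1-anchored form.
Composite bracket: [a2, [a4, [a3, a1]]]
Each bracket splits as ab - ba, giving 8 signed words (2^3 = 8).
Collect the words opening with a1:
  word a1a3a4a2 has sign -1, contributing -[[[a1, a3], a4], a2]


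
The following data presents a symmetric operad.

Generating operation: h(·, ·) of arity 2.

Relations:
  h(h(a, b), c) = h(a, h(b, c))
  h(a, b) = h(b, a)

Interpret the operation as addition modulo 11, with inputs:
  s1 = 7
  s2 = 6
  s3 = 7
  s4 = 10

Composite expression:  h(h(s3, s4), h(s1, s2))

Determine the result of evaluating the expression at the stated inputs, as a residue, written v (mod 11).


8 (mod 11)

h(s3, s4) = 6
h(s1, s2) = 2
h(h(s3, s4), h(s1, s2)) = 8


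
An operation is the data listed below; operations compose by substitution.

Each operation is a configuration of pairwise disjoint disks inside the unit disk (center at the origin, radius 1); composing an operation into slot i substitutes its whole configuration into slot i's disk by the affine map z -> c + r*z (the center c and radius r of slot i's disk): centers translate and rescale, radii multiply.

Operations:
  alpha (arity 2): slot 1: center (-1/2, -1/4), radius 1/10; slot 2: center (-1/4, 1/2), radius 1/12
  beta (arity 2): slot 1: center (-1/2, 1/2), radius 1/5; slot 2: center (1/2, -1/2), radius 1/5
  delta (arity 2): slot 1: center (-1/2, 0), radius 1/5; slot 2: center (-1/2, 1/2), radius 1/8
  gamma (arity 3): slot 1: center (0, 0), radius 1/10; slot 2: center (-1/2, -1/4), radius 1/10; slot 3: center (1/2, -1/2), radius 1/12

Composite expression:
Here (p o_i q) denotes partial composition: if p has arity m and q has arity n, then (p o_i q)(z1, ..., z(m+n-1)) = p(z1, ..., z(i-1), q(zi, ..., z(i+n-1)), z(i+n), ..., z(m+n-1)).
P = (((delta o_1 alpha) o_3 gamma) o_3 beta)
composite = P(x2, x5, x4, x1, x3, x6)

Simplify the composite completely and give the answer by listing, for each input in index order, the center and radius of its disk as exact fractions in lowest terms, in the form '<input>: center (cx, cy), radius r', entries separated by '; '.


x1: center (-79/160, 79/160), radius 1/400; x2: center (-3/5, -1/20), radius 1/50; x3: center (-9/16, 15/32), radius 1/80; x4: center (-81/160, 81/160), radius 1/400; x5: center (-11/20, 1/10), radius 1/60; x6: center (-7/16, 7/16), radius 1/96

Affine substitution under delta: radii multiply and x-centers shift.
input x2: composing its 2 substitution steps yields center (-3/5, -1/20), radius 1/50
input x5: composing its 2 substitution steps yields center (-11/20, 1/10), radius 1/60
input x4: composing its 3 substitution steps yields center (-81/160, 81/160), radius 1/400
input x1: composing its 3 substitution steps yields center (-79/160, 79/160), radius 1/400
input x3: composing its 2 substitution steps yields center (-9/16, 15/32), radius 1/80
input x6: composing its 2 substitution steps yields center (-7/16, 7/16), radius 1/96


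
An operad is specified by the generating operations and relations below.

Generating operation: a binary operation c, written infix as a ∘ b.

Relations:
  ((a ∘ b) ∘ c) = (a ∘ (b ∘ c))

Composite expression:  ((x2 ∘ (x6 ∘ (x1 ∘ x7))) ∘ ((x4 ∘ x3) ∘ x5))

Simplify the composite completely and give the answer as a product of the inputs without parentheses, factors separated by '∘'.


x2 ∘ x6 ∘ x1 ∘ x7 ∘ x4 ∘ x3 ∘ x5

Every regrouping of c is equal, so read the x-inputs in written order.
(x1 ∘ x7) collapses to x1 ∘ x7
(x6 ∘ (x1 ∘ x7)) collapses to x6 ∘ x1 ∘ x7
(x2 ∘ (x6 ∘ (x1 ∘ x7))) collapses to x2 ∘ x6 ∘ x1 ∘ x7
(x4 ∘ x3) collapses to x4 ∘ x3
((x4 ∘ x3) ∘ x5) collapses to x4 ∘ x3 ∘ x5
((x2 ∘ (x6 ∘ (x1 ∘ x7))) ∘ ((x4 ∘ x3) ∘ x5)) collapses to x2 ∘ x6 ∘ x1 ∘ x7 ∘ x4 ∘ x3 ∘ x5


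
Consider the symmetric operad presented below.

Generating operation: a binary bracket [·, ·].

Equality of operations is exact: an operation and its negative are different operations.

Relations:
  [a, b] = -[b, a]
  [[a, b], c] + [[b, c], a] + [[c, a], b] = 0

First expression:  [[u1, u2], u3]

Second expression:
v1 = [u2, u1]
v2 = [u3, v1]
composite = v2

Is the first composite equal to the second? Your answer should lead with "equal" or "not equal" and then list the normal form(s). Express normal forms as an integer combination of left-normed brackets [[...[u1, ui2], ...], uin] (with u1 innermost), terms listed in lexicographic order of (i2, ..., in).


equal — both sides give [[u1, u2], u3]


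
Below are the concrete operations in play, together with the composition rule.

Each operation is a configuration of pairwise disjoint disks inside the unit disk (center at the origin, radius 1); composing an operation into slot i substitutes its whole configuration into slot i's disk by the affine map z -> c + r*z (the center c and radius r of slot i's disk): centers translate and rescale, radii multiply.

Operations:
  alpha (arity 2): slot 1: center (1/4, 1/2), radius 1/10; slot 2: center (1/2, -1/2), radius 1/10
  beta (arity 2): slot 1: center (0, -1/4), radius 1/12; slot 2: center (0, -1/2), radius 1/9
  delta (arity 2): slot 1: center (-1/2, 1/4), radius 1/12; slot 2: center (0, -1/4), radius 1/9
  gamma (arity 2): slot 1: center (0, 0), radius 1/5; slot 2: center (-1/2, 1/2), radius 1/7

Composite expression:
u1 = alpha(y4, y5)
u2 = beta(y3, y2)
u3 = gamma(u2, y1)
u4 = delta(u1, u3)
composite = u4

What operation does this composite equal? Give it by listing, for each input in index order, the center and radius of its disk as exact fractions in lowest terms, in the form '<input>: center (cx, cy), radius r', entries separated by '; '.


y1: center (-1/18, -7/36), radius 1/63; y2: center (0, -47/180), radius 1/405; y3: center (0, -23/90), radius 1/540; y4: center (-23/48, 7/24), radius 1/120; y5: center (-11/24, 5/24), radius 1/120

Affine substitution under delta: radii multiply and y-centers shift.
input y4: applying the 2 nested substitutions gives center (-23/48, 7/24), radius 1/120
input y5: applying the 2 nested substitutions gives center (-11/24, 5/24), radius 1/120
input y3: applying the 3 nested substitutions gives center (0, -23/90), radius 1/540
input y2: applying the 3 nested substitutions gives center (0, -47/180), radius 1/405
input y1: applying the 2 nested substitutions gives center (-1/18, -7/36), radius 1/63


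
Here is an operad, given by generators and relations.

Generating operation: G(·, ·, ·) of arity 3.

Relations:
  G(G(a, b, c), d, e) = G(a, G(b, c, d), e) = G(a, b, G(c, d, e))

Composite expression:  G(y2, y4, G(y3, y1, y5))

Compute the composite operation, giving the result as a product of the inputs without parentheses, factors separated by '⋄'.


y2 ⋄ y4 ⋄ y3 ⋄ y1 ⋄ y5


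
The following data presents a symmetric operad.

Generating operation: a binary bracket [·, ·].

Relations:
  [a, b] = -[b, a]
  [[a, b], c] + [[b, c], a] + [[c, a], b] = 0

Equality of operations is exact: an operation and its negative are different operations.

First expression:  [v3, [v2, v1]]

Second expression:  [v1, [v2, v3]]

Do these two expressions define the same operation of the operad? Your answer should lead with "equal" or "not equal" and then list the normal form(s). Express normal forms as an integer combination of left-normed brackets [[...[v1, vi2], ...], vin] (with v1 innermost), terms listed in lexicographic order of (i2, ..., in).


The first composite normalizes to [[v1, v2], v3]
The second composite normalizes to [[v1, v2], v3] - [[v1, v3], v2]
They disagree, so not equal.

not equal; the first gives [[v1, v2], v3] and the second [[v1, v2], v3] - [[v1, v3], v2]


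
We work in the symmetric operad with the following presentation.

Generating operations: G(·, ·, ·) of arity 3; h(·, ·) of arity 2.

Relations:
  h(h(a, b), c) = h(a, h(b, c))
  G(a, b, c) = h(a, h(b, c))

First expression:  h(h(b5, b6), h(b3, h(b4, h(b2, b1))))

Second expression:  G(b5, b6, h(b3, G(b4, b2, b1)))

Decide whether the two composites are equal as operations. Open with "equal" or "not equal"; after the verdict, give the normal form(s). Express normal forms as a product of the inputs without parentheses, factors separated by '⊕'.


equal; the common form is b5 ⊕ b6 ⊕ b3 ⊕ b4 ⊕ b2 ⊕ b1

The first expression, normalized: b5 ⊕ b6 ⊕ b3 ⊕ b4 ⊕ b2 ⊕ b1
The second expression, normalized: b5 ⊕ b6 ⊕ b3 ⊕ b4 ⊕ b2 ⊕ b1
One common form — equal.


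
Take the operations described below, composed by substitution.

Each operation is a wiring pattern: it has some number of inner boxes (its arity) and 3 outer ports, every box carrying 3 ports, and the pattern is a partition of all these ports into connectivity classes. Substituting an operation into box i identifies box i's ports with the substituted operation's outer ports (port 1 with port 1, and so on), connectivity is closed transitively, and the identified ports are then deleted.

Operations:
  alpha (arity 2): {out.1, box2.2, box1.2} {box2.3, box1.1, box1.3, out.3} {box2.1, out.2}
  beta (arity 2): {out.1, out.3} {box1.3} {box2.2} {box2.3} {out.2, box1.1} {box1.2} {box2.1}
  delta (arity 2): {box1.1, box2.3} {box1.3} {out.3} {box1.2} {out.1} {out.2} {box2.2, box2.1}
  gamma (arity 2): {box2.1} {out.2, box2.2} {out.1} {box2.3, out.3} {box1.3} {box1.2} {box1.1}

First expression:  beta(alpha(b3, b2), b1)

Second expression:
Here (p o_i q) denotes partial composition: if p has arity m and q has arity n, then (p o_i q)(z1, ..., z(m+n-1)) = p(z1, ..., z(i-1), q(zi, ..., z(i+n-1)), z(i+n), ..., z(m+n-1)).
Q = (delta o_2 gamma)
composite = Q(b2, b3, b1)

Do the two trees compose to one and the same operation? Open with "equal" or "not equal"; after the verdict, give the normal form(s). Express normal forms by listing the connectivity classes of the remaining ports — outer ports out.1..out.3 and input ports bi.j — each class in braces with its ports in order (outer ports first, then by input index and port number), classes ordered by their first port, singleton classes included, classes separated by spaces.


not equal; the first gives {out.1, out.3} {out.2, b2.2, b3.2} {b1.1} {b1.2} {b1.3} {b2.1} {b2.3, b3.1, b3.3} and the second {out.1} {out.2} {out.3} {b1.1} {b1.2} {b1.3, b2.1} {b2.2} {b2.3} {b3.1} {b3.2} {b3.3}

The first expression, normalized: {out.1, out.3} {out.2, b2.2, b3.2} {b1.1} {b1.2} {b1.3} {b2.1} {b2.3, b3.1, b3.3}
The second expression, normalized: {out.1} {out.2} {out.3} {b1.1} {b1.2} {b1.3, b2.1} {b2.2} {b2.3} {b3.1} {b3.2} {b3.3}
Distinct normal forms: not equal.


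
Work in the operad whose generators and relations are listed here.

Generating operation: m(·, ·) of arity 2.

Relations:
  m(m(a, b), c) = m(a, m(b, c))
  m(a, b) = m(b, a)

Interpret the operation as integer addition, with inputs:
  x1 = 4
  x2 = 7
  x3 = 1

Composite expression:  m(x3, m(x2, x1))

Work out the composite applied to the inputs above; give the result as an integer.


12

m(x2, x1) = 11
m(x3, m(x2, x1)) = 12


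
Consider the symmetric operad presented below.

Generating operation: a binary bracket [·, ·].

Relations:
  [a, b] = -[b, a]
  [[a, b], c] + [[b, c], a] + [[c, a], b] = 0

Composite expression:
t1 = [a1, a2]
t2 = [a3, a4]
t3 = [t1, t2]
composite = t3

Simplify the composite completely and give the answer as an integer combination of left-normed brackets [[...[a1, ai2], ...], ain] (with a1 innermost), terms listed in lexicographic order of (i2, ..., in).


[[[a1, a2], a3], a4] - [[[a1, a2], a4], a3]

Expand each bracket as ab - ba; the a1-initial words give the coefficients.
Composite bracket: [[a1, a2], [a3, a4]]
Full expansion: 8 signed words from ab - ba (2^3 = 8).
Only words starting with a1 matter:
  the word a1a2a3a4 carries sign +1 and contributes +[[[a1, a2], a3], a4]
  the word a1a2a4a3 carries sign -1 and contributes -[[[a1, a2], a4], a3]


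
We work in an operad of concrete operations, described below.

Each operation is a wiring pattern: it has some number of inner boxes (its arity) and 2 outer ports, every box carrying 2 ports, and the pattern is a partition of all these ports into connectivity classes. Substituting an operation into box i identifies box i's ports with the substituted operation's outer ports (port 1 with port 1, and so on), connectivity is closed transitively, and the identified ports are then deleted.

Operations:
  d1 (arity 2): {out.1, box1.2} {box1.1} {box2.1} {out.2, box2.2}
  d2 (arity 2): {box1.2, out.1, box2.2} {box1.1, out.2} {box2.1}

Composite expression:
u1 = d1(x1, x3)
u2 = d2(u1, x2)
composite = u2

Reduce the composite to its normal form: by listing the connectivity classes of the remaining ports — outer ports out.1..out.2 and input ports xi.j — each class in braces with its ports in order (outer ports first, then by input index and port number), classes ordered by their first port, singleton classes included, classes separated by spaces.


{out.1, x2.2, x3.2} {out.2, x1.2} {x1.1} {x2.1} {x3.1}


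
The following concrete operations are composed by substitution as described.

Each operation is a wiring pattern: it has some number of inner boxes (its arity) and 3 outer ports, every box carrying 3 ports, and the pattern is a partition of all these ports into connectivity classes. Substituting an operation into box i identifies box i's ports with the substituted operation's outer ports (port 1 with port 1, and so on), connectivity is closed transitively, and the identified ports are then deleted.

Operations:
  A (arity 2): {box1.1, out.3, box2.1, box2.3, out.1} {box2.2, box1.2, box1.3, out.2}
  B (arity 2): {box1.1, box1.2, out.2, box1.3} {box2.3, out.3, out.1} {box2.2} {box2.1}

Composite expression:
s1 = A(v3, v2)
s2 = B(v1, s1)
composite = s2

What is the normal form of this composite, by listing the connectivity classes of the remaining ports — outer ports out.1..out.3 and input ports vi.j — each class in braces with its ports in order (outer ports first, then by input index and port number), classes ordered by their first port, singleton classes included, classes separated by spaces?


{out.1, out.3, v2.1, v2.3, v3.1} {out.2, v1.1, v1.2, v1.3} {v2.2, v3.2, v3.3}

Treat the ports identified at B as solder joints: merge, then drop.
A over (v3, v2) gives {out.1, out.3, v2.1, v2.3, v3.1} {out.2, v2.2, v3.2, v3.3}, out.j being that stage's outer ports
B over (v1, v3, v2) gives {out.1, out.3, v2.1, v2.3, v3.1} {out.2, v1.1, v1.2, v1.3} {v2.2, v3.2, v3.3}, out.j being that stage's outer ports


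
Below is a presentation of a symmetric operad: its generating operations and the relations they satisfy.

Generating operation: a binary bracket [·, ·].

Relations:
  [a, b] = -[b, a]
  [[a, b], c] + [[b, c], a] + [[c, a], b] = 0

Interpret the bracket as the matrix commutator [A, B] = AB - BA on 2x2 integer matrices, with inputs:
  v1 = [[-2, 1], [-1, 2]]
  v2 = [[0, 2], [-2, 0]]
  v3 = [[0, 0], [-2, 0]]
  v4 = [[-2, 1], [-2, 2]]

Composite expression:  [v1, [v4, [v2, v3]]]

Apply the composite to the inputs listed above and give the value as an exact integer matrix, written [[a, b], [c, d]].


[v2, v3] = [[-4, 0], [0, 4]]
[v4, [v2, v3]] = [[0, 8], [16, 0]]
[v1, [v4, [v2, v3]]] = [[24, -32], [64, -24]]

[[24, -32], [64, -24]]


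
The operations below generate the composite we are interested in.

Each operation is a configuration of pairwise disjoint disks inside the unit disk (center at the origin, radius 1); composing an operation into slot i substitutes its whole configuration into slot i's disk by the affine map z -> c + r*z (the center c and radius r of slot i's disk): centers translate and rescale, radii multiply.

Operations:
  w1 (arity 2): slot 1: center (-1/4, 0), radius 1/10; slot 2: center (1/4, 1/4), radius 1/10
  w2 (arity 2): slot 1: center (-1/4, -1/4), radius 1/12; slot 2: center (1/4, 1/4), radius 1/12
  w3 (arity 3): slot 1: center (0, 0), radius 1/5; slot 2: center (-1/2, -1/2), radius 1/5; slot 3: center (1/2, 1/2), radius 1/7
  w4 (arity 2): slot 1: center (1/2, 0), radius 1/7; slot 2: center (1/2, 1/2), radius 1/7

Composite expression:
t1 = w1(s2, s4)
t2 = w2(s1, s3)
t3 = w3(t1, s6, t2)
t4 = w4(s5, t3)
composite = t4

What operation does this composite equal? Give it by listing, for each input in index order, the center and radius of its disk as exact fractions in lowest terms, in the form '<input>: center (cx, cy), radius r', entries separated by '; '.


Affine substitution under w4: radii multiply and s-centers shift.
input s5: applying the 1 nested substitution gives center (1/2, 0), radius 1/7
input s2: applying the 3 nested substitutions gives center (69/140, 1/2), radius 1/350
input s4: applying the 3 nested substitutions gives center (71/140, 71/140), radius 1/350
input s6: applying the 2 nested substitutions gives center (3/7, 3/7), radius 1/35
input s1: applying the 3 nested substitutions gives center (111/196, 111/196), radius 1/588
input s3: applying the 3 nested substitutions gives center (113/196, 113/196), radius 1/588

s1: center (111/196, 111/196), radius 1/588; s2: center (69/140, 1/2), radius 1/350; s3: center (113/196, 113/196), radius 1/588; s4: center (71/140, 71/140), radius 1/350; s5: center (1/2, 0), radius 1/7; s6: center (3/7, 3/7), radius 1/35


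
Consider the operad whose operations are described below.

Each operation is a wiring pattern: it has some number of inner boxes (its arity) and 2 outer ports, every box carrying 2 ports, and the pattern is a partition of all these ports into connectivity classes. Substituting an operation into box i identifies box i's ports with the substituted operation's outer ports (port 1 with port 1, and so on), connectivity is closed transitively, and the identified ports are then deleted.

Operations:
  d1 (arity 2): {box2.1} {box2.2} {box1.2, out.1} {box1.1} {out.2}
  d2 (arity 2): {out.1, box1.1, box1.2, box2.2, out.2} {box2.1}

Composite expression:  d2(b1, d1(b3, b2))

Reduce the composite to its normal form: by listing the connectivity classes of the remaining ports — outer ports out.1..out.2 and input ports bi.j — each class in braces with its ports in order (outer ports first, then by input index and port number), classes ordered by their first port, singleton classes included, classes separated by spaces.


{out.1, out.2, b1.1, b1.2} {b2.1} {b2.2} {b3.1} {b3.2}

Reachability decides: close wires over d2-identified ports.
the subtree at d1 composes to {out.1, b3.2} {out.2} {b2.1} {b2.2} {b3.1} on (b3, b2); out.j = own outer ports
the subtree at d2 composes to {out.1, out.2, b1.1, b1.2} {b2.1} {b2.2} {b3.1} {b3.2} on (b1, b3, b2); out.j = own outer ports


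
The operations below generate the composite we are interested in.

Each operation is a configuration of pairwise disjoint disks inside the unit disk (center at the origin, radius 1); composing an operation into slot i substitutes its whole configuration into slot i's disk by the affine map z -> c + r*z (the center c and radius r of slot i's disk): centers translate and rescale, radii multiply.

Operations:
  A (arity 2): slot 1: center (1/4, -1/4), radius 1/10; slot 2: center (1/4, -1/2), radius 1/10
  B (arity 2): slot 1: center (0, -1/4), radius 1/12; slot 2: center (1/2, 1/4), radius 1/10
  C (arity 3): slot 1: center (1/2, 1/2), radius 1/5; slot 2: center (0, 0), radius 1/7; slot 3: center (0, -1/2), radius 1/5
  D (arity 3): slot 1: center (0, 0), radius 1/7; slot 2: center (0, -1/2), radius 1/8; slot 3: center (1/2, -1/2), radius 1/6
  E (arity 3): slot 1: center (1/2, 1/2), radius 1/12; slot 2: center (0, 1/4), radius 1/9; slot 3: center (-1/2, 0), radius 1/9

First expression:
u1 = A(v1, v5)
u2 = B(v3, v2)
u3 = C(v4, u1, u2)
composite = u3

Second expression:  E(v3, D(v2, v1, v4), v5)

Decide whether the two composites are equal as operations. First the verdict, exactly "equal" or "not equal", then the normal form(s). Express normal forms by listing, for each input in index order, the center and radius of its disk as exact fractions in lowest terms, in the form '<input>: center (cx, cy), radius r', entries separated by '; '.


not equal; first: v1: center (1/28, -1/28), radius 1/70; v2: center (1/10, -9/20), radius 1/50; v3: center (0, -11/20), radius 1/60; v4: center (1/2, 1/2), radius 1/5; v5: center (1/28, -1/14), radius 1/70; second: v1: center (0, 7/36), radius 1/72; v2: center (0, 1/4), radius 1/63; v3: center (1/2, 1/2), radius 1/12; v4: center (1/18, 7/36), radius 1/54; v5: center (-1/2, 0), radius 1/9


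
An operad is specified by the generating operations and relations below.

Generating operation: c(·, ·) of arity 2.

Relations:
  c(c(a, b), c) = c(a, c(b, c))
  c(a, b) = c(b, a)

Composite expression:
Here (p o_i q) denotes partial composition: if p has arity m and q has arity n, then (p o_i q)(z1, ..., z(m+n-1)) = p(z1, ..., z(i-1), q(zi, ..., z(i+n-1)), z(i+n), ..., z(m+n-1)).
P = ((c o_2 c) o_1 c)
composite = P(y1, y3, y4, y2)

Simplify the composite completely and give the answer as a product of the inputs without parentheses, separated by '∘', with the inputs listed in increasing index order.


Shape and order are irrelevant to c; the y-input set decides.
c(y1, y3) collapses to y1 ∘ y3
c(y4, y2) collapses to y4 ∘ y2
c(c(y1, y3), c(y4, y2)) collapses to y1 ∘ y3 ∘ y4 ∘ y2
the factors in increasing index order: y1 ∘ y2 ∘ y3 ∘ y4

y1 ∘ y2 ∘ y3 ∘ y4


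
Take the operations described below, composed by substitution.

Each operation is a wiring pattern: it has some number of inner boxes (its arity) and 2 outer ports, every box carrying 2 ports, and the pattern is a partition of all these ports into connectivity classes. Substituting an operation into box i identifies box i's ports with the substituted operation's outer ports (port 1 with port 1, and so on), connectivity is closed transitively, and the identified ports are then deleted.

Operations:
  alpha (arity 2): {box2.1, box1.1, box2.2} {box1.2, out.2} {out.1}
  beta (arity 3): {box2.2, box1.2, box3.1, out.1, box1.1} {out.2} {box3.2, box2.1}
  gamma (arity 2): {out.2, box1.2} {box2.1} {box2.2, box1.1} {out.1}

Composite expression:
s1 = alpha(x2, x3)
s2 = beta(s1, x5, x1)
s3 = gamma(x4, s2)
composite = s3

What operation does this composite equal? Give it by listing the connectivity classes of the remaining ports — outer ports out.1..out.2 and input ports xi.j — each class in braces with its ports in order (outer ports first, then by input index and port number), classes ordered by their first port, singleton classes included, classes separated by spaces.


{out.1} {out.2, x4.2} {x1.1, x2.2, x5.2} {x1.2, x5.1} {x2.1, x3.1, x3.2} {x4.1}

Connectivity passes through glued gamma-boundaries; trace each wire chain.
composing alpha on (x2, x3), with out.j its own outer ports: {out.1} {out.2, x2.2} {x2.1, x3.1, x3.2}
composing beta on (x2, x3, x5, x1), with out.j its own outer ports: {out.1, x1.1, x2.2, x5.2} {out.2} {x1.2, x5.1} {x2.1, x3.1, x3.2}
composing gamma on (x4, x2, x3, x5, x1), with out.j its own outer ports: {out.1} {out.2, x4.2} {x1.1, x2.2, x5.2} {x1.2, x5.1} {x2.1, x3.1, x3.2} {x4.1}


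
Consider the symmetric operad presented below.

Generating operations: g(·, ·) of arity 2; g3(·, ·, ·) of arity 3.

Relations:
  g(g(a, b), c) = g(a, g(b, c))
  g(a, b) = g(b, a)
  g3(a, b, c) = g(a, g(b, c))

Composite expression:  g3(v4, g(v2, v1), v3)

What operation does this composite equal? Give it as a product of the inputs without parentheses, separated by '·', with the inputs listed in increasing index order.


v1 · v2 · v3 · v4

Reordering under g3 is free, so list the v-inputs canonically.
g(v2, v1) linearizes to v2 · v1
g3(v4, g(v2, v1), v3) linearizes to v4 · v2 · v1 · v3
putting the inputs in ascending order: v1 · v2 · v3 · v4


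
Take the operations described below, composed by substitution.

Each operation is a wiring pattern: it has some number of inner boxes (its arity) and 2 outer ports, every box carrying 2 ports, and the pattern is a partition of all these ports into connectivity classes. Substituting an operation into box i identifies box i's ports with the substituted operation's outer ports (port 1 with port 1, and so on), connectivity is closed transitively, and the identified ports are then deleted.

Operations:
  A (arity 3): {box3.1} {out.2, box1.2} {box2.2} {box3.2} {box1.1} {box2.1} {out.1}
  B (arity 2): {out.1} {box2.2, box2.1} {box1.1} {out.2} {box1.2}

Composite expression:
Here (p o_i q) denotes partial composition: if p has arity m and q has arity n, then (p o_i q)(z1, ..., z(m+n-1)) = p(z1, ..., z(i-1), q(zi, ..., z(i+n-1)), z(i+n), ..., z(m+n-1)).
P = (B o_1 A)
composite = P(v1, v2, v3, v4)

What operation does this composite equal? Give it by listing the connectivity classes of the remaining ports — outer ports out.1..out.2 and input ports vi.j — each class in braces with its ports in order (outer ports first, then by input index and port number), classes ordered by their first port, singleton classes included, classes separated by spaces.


{out.1} {out.2} {v1.1} {v1.2} {v2.1} {v2.2} {v3.1} {v3.2} {v4.1, v4.2}


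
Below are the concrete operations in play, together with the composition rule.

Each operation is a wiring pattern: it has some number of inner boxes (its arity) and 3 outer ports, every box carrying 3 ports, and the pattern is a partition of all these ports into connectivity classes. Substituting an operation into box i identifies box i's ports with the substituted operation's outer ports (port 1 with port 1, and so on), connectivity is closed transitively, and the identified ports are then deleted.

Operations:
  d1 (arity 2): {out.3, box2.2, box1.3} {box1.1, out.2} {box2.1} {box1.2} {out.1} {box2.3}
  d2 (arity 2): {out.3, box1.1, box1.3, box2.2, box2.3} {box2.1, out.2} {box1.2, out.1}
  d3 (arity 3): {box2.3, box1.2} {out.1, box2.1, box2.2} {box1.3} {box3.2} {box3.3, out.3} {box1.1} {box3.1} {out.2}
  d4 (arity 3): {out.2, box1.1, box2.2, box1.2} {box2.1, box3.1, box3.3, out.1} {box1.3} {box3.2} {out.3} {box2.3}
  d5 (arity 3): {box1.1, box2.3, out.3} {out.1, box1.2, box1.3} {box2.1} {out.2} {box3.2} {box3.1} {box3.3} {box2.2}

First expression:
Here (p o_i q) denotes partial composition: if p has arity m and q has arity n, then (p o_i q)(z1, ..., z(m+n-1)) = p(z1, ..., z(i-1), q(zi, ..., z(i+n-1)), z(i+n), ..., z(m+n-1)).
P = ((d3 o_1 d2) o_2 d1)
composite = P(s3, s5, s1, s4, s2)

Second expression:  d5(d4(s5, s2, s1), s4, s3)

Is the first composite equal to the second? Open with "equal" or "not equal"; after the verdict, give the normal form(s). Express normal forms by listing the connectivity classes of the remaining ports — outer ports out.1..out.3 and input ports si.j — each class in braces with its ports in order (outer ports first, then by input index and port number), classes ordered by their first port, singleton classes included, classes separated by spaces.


not equal; the first gives {out.1, s4.1, s4.2} {out.2} {out.3, s2.3} {s1.1} {s1.2, s3.1, s3.3, s5.1, s5.3} {s1.3} {s2.1} {s2.2} {s3.2} {s4.3} {s5.2} and the second {out.1, s2.2, s5.1, s5.2} {out.2} {out.3, s1.1, s1.3, s2.1, s4.3} {s1.2} {s2.3} {s3.1} {s3.2} {s3.3} {s4.1} {s4.2} {s5.3}
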